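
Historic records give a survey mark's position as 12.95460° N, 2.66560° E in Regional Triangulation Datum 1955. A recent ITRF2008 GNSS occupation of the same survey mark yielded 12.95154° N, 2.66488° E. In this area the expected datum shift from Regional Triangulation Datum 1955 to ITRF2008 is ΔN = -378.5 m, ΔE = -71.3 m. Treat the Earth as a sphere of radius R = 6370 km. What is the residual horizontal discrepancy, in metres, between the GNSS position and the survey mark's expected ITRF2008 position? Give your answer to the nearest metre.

39 m

Observed coordinate differences: Δφ = -0.00306°, Δλ = -0.00072°.
Converting to metres (1° lat = 111177 m, cos φ = 0.974548): observed ΔN = -340.2 m, observed ΔE = -78.0 m.
Subtracting the expected shift leaves a residual of -340.2 − (-378.5) = 38.3 m north and -78.0 − (-71.3) = -6.7 m east.
Residual distance = √(38.3² + (-6.7)²) = 38.9 m.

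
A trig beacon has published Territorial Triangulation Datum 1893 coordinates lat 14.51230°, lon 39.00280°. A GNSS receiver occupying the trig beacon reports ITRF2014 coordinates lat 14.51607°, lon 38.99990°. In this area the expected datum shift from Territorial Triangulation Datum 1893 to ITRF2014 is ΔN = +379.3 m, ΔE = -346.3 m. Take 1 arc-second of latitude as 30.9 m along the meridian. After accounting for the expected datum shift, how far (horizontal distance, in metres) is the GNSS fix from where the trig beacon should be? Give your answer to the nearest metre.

Observed coordinate differences: Δφ = +0.00377°, Δλ = -0.00290°.
Converting to metres (1° lat = 111240 m, cos φ = 0.968094): observed ΔN = 419.4 m, observed ΔE = -312.3 m.
Subtracting the expected shift leaves a residual of 419.4 − (379.3) = 40.1 m north and -312.3 − (-346.3) = 34.0 m east.
Residual distance = √(40.1² + 34.0²) = 52.6 m.

53 m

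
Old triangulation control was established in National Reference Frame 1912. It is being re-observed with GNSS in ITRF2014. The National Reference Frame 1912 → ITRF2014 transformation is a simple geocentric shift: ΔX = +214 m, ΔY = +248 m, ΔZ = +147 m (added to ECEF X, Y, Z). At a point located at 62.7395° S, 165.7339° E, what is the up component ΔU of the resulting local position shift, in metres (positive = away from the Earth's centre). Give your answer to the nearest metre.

At φ = -62.7395°, λ = 165.7339°: sin φ = -0.888933, cos φ = 0.458037, sin λ = 0.246426, cos λ = -0.969162.
ΔU = cos φ cos λ·ΔX + cos φ sin λ·ΔY + sin φ·ΔZ = (0.458037)(-0.969162)(214) + (0.458037)(0.246426)(248) + (-0.888933)(147) = -197.68 m.

ΔU = -198 m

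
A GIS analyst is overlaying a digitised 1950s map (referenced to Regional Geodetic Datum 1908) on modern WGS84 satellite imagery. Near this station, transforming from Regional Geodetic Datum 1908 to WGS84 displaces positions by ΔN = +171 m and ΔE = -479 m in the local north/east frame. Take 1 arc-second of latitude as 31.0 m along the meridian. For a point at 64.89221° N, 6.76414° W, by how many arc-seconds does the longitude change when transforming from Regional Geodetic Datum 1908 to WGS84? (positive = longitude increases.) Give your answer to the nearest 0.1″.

Δλ = -36.4″

At latitude 64.89221°, cos φ = 0.424323.
1″ of longitude at this latitude = 31.00 × cos φ = 13.1540 m, so Δλ = -479.0 / 13.1540 = -36.415″.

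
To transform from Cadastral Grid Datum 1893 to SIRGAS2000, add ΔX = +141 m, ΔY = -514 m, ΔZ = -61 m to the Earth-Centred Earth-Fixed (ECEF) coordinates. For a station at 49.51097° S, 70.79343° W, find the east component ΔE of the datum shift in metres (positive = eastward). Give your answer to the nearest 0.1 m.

The local east axis at (φ, λ) is (−sin λ, cos λ, 0), so ΔE = −sin(-70.79343°)·141 + cos(-70.79343°)·(-514) = -35.94 m.

ΔE = -35.9 m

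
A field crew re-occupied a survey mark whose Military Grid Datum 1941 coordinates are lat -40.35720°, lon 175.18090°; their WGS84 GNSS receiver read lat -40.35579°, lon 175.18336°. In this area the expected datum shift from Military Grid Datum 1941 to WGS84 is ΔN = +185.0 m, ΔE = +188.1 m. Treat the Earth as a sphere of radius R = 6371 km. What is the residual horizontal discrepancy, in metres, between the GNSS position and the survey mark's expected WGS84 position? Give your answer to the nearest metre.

35 m

Observed coordinate differences: Δφ = +0.00141°, Δλ = +0.00246°.
Converting to metres (1° lat = 111195 m, cos φ = 0.762022): observed ΔN = 156.8 m, observed ΔE = 208.4 m.
Subtracting the expected shift leaves a residual of 156.8 − (185.0) = -28.2 m north and 208.4 − (188.1) = 20.3 m east.
Residual distance = √((-28.2)² + 20.3²) = 34.8 m.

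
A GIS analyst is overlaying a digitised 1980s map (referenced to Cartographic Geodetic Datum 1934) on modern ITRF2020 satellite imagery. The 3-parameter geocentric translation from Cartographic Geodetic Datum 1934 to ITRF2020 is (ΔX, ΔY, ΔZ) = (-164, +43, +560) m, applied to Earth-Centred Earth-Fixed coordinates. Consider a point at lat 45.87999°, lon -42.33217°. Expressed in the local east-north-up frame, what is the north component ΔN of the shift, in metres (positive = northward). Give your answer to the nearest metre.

The local north axis is (−sin φ cos λ, −sin φ sin λ, cos φ), giving ΔN = 87.034 + 20.788 + 389.852 = 497.67 m.

ΔN = 498 m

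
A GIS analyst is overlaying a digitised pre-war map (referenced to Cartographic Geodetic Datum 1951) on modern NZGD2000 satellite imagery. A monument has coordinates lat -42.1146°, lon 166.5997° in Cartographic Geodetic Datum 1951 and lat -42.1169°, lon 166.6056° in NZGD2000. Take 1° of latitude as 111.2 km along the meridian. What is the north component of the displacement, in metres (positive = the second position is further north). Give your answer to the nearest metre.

ΔN = -256 m

Δφ = -42.1169° − -42.1146° = -0.0023°; Δλ = 166.6056° − 166.5997° = +0.0059°.
ΔN = Δφ × 111200 = -255.8 m; ΔE = Δλ × 111200 × cos(-42.1146°) = +0.0059 × 111200 × 0.741805 = 486.7 m.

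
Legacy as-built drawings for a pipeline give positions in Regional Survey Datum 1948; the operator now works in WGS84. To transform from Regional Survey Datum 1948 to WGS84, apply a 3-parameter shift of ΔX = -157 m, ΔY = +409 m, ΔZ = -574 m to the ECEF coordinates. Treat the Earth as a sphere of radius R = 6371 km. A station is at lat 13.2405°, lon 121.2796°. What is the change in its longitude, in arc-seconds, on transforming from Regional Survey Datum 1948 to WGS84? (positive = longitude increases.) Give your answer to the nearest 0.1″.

sin φ = 0.229039, cos φ = 0.973417, sin λ = 0.854644, cos λ = -0.519215.
East component: ΔE = −sin λ·ΔX + cos λ·ΔY = −(0.854644)(-157) + (-0.519215)(409) = -78.18 m.
1° of latitude spans πR/180 = 111195 m; at latitude φ, 1° of longitude spans that × cos φ = 108239.1 m, so Δλ = -78.18 / 108239.1 × 3600 = -2.600″.

Δλ = -2.6″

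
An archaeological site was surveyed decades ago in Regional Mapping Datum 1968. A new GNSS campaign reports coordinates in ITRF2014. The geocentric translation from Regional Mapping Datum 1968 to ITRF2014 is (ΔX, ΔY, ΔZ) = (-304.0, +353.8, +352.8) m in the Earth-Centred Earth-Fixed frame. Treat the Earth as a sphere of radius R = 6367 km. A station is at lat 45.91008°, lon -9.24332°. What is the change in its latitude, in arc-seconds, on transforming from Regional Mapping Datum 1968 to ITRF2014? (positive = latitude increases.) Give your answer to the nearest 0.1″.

sin φ = 0.718249, cos φ = 0.695786, sin λ = -0.160627, cos λ = 0.987015.
North component: ΔN = −sin φ cos λ·ΔX − sin φ sin λ·ΔY + cos φ·ΔZ = −(0.718249)(0.987015)(-304.0) − (0.718249)(-0.160627)(353.8) + (0.695786)(352.8) = 501.80 m.
1° of latitude spans πR/180 = 111125 m, so Δφ = 501.80 / 111125 × 3600 = 16.256″.

Δφ = 16.3″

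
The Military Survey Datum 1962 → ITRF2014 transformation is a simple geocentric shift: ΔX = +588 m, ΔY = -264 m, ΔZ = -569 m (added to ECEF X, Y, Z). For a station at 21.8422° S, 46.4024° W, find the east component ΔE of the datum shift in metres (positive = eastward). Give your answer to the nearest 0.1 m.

At φ = -21.8422°, λ = -46.4024°: sin φ = -0.372052, cos φ = 0.928212, sin λ = -0.724201, cos λ = 0.689589.
ΔE = −sin λ·ΔX + cos λ·ΔY = −(-0.724201)·(588) + (0.689589)·(-264) = 243.78 m.

ΔE = 243.8 m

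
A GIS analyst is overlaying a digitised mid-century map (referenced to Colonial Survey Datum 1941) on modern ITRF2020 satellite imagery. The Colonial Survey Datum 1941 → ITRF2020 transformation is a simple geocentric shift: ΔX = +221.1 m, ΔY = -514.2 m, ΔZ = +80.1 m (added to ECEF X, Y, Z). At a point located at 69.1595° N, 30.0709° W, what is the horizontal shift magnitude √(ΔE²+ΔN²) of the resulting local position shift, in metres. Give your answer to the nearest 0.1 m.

At φ = 69.1595°, λ = -30.0709°: sin φ = 0.934574, cos φ = 0.355768, sin λ = -0.501071, cos λ = 0.865406.
ΔE = −sin λ·ΔX + cos λ·ΔY = −(-0.501071)·(221.1) + (0.865406)·(-514.2) = -334.20 m.
ΔN = −sin φ cos λ·ΔX − sin φ sin λ·ΔY + cos φ·ΔZ = −(0.934574)(0.865406)(221.1) − (0.934574)(-0.501071)(-514.2) + (0.355768)(80.1) = -391.12 m.
Horizontal magnitude = √(ΔE² + ΔN²) = √((-334.20)² + (-391.12)²) = 514.46 m.

514.5 m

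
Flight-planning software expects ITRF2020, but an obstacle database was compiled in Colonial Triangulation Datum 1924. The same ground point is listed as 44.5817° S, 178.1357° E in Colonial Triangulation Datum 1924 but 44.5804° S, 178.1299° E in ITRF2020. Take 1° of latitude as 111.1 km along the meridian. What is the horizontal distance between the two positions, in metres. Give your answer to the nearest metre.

481 m

Δφ = -44.5804° − -44.5817° = +0.0013°; Δλ = 178.1299° − 178.1357° = -0.0058°.
ΔN = Δφ × 111100 = 144.4 m; ΔE = Δλ × 111100 × cos(-44.5817°) = -0.0058 × 111100 × 0.712250 = -459.0 m.
Distance = √(ΔE² + ΔN²) = √((-459.0)² + 144.4²) = 481.1 m.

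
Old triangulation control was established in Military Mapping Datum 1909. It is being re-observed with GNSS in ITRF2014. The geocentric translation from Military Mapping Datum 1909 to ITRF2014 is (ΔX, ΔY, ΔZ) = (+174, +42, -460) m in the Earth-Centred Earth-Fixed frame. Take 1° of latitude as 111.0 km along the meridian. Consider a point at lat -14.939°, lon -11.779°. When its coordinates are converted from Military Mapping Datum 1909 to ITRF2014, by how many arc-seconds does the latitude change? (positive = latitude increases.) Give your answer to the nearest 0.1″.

sin φ = -0.257791, cos φ = 0.966201, sin λ = -0.204137, cos λ = 0.978942.
North component: ΔN = −sin φ cos λ·ΔX − sin φ sin λ·ΔY + cos φ·ΔZ = −(-0.257791)(0.978942)(174) − (-0.257791)(-0.204137)(42) + (0.966201)(-460) = -402.75 m.
1° of latitude spans 111000 m, so Δφ = -402.75 / 111000 × 3600 = -13.062″.

Δφ = -13.1″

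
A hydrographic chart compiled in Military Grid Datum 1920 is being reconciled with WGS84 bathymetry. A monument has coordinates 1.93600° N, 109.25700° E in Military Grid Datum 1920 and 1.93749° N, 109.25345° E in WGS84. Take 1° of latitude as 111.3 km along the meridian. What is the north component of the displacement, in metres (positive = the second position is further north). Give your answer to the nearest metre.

ΔN = 166 m

Δφ = 1.93749° − 1.93600° = +0.00149°; Δλ = 109.25345° − 109.25700° = -0.00355°.
ΔN = Δφ × 111300 = 165.8 m; ΔE = Δλ × 111300 × cos(1.93600°) = -0.00355 × 111300 × 0.999429 = -394.9 m.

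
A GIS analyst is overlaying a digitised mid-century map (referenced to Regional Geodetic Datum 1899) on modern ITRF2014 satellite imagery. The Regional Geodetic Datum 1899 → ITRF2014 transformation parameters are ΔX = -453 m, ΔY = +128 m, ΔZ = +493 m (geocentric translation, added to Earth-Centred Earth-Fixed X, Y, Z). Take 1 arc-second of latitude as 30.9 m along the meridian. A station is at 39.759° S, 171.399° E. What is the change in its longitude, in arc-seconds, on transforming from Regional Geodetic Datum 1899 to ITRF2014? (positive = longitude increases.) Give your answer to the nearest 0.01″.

Δλ = -2.48″

sin φ = -0.639560, cos φ = 0.768741, sin λ = 0.149553, cos λ = -0.988754.
East component: ΔE = −sin λ·ΔX + cos λ·ΔY = −(0.149553)(-453) + (-0.988754)(128) = -58.81 m.
1° of latitude spans 3600 × 30.90 = 111240 m; at latitude φ, 1° of longitude spans that × cos φ = 85514.8 m, so Δλ = -58.81 / 85514.8 × 3600 = -2.476″.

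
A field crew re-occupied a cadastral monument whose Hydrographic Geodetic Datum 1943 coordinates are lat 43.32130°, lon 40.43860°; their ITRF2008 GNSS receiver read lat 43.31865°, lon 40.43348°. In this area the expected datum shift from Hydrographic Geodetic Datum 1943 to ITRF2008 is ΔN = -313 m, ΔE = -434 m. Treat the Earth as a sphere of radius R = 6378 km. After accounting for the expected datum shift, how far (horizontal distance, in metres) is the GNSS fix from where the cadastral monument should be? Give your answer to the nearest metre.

26 m

Observed coordinate differences: Δφ = -0.00265°, Δλ = -0.00512°.
Converting to metres (1° lat = 111317 m, cos φ = 0.727518): observed ΔN = -295.0 m, observed ΔE = -414.6 m.
Subtracting the expected shift leaves a residual of -295.0 − (-313) = 18.0 m north and -414.6 − (-434) = 19.4 m east.
Residual distance = √(18.0² + 19.4²) = 26.4 m.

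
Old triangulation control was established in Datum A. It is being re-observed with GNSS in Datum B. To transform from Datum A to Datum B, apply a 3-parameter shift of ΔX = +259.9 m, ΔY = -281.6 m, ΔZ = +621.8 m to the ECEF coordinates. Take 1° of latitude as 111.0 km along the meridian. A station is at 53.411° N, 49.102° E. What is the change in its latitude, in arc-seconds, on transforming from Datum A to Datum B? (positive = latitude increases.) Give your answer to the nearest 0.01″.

sin φ = 0.802932, cos φ = 0.596071, sin λ = 0.755876, cos λ = 0.654714.
North component: ΔN = −sin φ cos λ·ΔX − sin φ sin λ·ΔY + cos φ·ΔZ = −(0.802932)(0.654714)(259.9) − (0.802932)(0.755876)(-281.6) + (0.596071)(621.8) = 404.92 m.
1° of latitude spans 111000 m, so Δφ = 404.92 / 111000 × 3600 = 13.132″.

Δφ = 13.13″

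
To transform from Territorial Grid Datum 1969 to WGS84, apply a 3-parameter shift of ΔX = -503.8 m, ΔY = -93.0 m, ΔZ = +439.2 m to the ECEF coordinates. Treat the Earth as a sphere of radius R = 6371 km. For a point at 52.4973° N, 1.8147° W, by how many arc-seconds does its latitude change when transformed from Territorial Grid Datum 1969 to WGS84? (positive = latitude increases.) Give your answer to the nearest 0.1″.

sin φ = 0.793325, cos φ = 0.608799, sin λ = -0.031667, cos λ = 0.999498.
North component: ΔN = −sin φ cos λ·ΔX − sin φ sin λ·ΔY + cos φ·ΔZ = −(0.793325)(0.999498)(-503.8) − (0.793325)(-0.031667)(-93.0) + (0.608799)(439.2) = 664.52 m.
1° of latitude spans πR/180 = 111195 m, so Δφ = 664.52 / 111195 × 3600 = 21.514″.

Δφ = 21.5″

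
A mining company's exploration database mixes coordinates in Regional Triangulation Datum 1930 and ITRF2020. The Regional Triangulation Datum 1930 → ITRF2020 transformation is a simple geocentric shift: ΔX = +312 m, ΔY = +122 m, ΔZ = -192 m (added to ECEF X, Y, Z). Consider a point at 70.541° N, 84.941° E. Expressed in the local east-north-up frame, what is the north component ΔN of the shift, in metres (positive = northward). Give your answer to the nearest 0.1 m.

At φ = 70.541°, λ = 84.941°: sin φ = 0.942880, cos φ = 0.333132, sin λ = 0.996104, cos λ = 0.088182.
ΔN = −sin φ cos λ·ΔX − sin φ sin λ·ΔY + cos φ·ΔZ = −(0.942880)(0.088182)(312) − (0.942880)(0.996104)(122) + (0.333132)(-192) = -204.49 m.

ΔN = -204.5 m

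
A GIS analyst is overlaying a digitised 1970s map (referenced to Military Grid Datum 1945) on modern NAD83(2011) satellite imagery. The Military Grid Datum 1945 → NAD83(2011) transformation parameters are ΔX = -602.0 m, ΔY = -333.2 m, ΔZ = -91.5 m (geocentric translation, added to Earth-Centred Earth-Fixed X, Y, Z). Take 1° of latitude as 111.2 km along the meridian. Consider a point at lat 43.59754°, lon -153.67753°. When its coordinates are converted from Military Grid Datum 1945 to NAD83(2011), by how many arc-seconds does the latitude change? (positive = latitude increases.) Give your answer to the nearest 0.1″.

sin φ = 0.689588, cos φ = 0.724201, sin λ = -0.443423, cos λ = -0.896313.
North component: ΔN = −sin φ cos λ·ΔX − sin φ sin λ·ΔY + cos φ·ΔZ = −(0.689588)(-0.896313)(-602.0) − (0.689588)(-0.443423)(-333.2) + (0.724201)(-91.5) = -540.24 m.
1° of latitude spans 111200 m, so Δφ = -540.24 / 111200 × 3600 = -17.490″.

Δφ = -17.5″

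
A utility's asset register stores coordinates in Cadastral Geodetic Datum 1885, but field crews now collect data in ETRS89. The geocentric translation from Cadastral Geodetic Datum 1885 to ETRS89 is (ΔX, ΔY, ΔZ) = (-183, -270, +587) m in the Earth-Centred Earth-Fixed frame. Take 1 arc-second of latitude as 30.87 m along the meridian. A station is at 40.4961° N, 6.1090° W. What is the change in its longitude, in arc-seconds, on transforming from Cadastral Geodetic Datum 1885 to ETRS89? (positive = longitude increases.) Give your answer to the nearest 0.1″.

Δλ = -12.3″

sin φ = 0.649396, cos φ = 0.760450, sin λ = -0.106420, cos λ = 0.994321.
East component: ΔE = −sin λ·ΔX + cos λ·ΔY = −(-0.106420)(-183) + (0.994321)(-270) = -287.94 m.
1° of latitude spans 3600 × 30.87 = 111132 m; at latitude φ, 1° of longitude spans that × cos φ = 84510.3 m, so Δλ = -287.94 / 84510.3 × 3600 = -12.266″.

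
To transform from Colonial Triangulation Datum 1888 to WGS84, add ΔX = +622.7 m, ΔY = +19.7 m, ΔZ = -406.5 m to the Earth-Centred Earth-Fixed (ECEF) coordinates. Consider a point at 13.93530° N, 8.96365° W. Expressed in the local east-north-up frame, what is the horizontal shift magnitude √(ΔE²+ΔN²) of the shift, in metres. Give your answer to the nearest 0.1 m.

554.3 m

At φ = 13.93530°, λ = -8.96365°: sin φ = 0.240826, cos φ = 0.970568, sin λ = -0.155808, cos λ = 0.987787.
ΔE = −sin λ·ΔX + cos λ·ΔY = −(-0.155808)·(622.7) + (0.987787)·(19.7) = 116.48 m.
ΔN = −sin φ cos λ·ΔX − sin φ sin λ·ΔY + cos φ·ΔZ = −(0.240826)(0.987787)(622.7) − (0.240826)(-0.155808)(19.7) + (0.970568)(-406.5) = -541.93 m.
Horizontal magnitude = √(ΔE² + ΔN²) = √(116.48² + (-541.93)²) = 554.30 m.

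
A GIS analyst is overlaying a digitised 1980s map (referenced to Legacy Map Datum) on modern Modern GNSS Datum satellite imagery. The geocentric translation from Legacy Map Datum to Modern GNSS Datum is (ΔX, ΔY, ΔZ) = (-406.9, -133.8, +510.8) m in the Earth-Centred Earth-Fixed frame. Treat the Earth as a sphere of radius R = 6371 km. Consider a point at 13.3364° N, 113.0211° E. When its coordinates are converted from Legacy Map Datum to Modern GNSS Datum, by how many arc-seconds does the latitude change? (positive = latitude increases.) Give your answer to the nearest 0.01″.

sin φ = 0.230668, cos φ = 0.973033, sin λ = 0.920361, cos λ = -0.391070.
North component: ΔN = −sin φ cos λ·ΔX − sin φ sin λ·ΔY + cos φ·ΔZ = −(0.230668)(-0.391070)(-406.9) − (0.230668)(0.920361)(-133.8) + (0.973033)(510.8) = 488.73 m.
1° of latitude spans πR/180 = 111195 m, so Δφ = 488.73 / 111195 × 3600 = 15.823″.

Δφ = 15.82″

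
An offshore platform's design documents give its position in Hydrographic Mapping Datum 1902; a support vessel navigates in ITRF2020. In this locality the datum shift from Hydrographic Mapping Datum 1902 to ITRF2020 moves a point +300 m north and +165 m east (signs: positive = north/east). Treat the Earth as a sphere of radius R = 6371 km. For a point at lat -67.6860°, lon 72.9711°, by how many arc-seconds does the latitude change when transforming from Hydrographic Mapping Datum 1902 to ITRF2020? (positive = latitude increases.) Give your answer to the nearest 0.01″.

On a sphere of radius R, 1 rad of latitude = R, so Δφ = ΔN / R = 300.0 / 6371000 = 4.7088e-05 rad = 9.713″.

Δφ = 9.71″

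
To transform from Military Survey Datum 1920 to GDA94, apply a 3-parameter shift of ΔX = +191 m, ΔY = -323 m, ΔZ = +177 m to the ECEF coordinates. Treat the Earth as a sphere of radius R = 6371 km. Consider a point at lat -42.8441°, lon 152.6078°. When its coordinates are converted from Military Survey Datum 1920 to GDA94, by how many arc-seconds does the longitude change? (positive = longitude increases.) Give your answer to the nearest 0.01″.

sin φ = -0.680006, cos φ = 0.733207, sin λ = 0.460079, cos λ = -0.887878.
East component: ΔE = −sin λ·ΔX + cos λ·ΔY = −(0.460079)(191) + (-0.887878)(-323) = 198.91 m.
1° of latitude spans πR/180 = 111195 m; at latitude φ, 1° of longitude spans that × cos φ = 81528.9 m, so Δλ = 198.91 / 81528.9 × 3600 = 8.783″.

Δλ = 8.78″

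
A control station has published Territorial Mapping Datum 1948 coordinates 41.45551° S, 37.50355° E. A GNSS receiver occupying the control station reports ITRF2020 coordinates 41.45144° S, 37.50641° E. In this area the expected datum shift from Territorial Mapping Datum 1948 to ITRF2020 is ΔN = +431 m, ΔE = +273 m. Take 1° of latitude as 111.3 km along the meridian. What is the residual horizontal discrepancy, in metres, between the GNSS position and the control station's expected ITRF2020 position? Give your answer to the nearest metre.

Observed coordinate differences: Δφ = +0.00407°, Δλ = +0.00286°.
Converting to metres (1° lat = 111300 m, cos φ = 0.749470): observed ΔN = 453.0 m, observed ΔE = 238.6 m.
Subtracting the expected shift leaves a residual of 453.0 − (431) = 22.0 m north and 238.6 − (273) = -34.4 m east.
Residual distance = √(22.0² + (-34.4)²) = 40.9 m.

41 m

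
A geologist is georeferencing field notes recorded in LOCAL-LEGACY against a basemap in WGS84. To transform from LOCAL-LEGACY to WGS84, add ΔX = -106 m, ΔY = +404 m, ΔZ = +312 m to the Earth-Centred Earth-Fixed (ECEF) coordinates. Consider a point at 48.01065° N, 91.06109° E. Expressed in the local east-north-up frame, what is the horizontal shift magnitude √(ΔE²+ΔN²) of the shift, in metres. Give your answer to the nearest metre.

The local east axis at (φ, λ) is (−sin λ, cos λ, 0), so ΔE = −sin(91.06109°)·(-106) + cos(91.06109°)·404 = 98.50 m.
The local north axis is (−sin φ cos λ, −sin φ sin λ, cos φ), giving ΔN = -1.459 − 300.229 + 208.726 = -92.96 m.
Horizontal magnitude = √(ΔE² + ΔN²) = √(98.50² + (-92.96)²) = 135.44 m.

135 m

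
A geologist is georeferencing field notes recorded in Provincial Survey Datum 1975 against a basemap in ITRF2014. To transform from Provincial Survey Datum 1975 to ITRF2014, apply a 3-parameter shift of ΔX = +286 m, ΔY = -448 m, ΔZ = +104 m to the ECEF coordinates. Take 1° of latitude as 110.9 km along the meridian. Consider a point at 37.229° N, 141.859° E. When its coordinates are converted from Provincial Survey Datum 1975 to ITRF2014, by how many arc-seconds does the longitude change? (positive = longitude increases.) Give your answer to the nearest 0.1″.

sin φ = 0.605002, cos φ = 0.796224, sin λ = 0.617599, cos λ = -0.786493.
East component: ΔE = −sin λ·ΔX + cos λ·ΔY = −(0.617599)(286) + (-0.786493)(-448) = 175.72 m.
1° of latitude spans 110900 m; at latitude φ, 1° of longitude spans that × cos φ = 88301.2 m, so Δλ = 175.72 / 88301.2 × 3600 = 7.164″.

Δλ = 7.2″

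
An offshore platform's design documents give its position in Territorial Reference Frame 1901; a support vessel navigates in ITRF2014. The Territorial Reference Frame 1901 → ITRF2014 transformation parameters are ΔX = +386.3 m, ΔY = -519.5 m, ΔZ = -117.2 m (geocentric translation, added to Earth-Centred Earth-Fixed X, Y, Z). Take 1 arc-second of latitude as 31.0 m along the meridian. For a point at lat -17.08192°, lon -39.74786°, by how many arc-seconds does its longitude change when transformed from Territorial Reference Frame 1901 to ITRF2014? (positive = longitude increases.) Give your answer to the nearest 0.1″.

sin φ = -0.293739, cos φ = 0.955886, sin λ = -0.639410, cos λ = 0.768866.
East component: ΔE = −sin λ·ΔX + cos λ·ΔY = −(-0.639410)(386.3) + (0.768866)(-519.5) = -152.42 m.
1° of latitude spans 3600 × 31.00 = 111600 m; at latitude φ, 1° of longitude spans that × cos φ = 106676.9 m, so Δλ = -152.42 / 106676.9 × 3600 = -5.144″.

Δλ = -5.1″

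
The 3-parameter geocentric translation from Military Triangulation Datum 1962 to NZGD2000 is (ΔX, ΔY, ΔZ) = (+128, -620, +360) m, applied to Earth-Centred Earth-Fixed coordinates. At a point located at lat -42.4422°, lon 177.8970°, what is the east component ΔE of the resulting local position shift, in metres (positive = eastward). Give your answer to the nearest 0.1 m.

ΔE = 614.9 m

The local east axis at (φ, λ) is (−sin λ, cos λ, 0), so ΔE = −sin(177.8970°)·128 + cos(177.8970°)·(-620) = 614.89 m.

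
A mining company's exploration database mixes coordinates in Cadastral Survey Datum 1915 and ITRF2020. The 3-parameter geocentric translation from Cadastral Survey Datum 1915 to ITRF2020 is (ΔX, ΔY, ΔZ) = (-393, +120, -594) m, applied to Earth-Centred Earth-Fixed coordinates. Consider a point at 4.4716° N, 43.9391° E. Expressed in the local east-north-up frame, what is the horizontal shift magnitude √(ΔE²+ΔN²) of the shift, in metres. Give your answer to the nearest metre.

679 m

The local east axis at (φ, λ) is (−sin λ, cos λ, 0), so ΔE = −sin(43.9391°)·(-393) + cos(43.9391°)·120 = 359.11 m.
The local north axis is (−sin φ cos λ, −sin φ sin λ, cos φ), giving ΔN = 22.063 − 6.492 − 592.192 = -576.62 m.
Horizontal magnitude = √(ΔE² + ΔN²) = √(359.11² + (-576.62)²) = 679.30 m.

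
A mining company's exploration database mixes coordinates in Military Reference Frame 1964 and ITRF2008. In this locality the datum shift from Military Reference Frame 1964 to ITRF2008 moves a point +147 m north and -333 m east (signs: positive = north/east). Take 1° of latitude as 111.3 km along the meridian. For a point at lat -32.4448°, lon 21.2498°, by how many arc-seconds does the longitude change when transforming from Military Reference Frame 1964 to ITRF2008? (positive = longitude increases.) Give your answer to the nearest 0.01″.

At latitude -32.4448°, cos φ = 0.843909.
1° of longitude at this latitude = 111.3 × cos φ = 93.93 km, so Δλ = -333.0 / 93927.0 = -0.0035453° = -12.763″.

Δλ = -12.76″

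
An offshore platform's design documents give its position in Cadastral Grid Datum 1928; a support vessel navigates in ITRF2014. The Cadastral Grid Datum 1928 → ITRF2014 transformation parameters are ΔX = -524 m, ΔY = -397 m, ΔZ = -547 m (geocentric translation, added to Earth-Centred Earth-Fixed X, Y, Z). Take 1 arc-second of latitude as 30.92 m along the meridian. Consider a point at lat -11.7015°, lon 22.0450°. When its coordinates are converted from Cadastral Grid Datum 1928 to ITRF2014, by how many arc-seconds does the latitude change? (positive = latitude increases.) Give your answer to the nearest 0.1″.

Δφ = -21.5″

sin φ = -0.202813, cos φ = 0.979218, sin λ = 0.375335, cos λ = 0.926889.
North component: ΔN = −sin φ cos λ·ΔX − sin φ sin λ·ΔY + cos φ·ΔZ = −(-0.202813)(0.926889)(-524) − (-0.202813)(0.375335)(-397) + (0.979218)(-547) = -664.36 m.
1° of latitude spans 3600 × 30.92 = 111312 m, so Δφ = -664.36 / 111312 × 3600 = -21.486″.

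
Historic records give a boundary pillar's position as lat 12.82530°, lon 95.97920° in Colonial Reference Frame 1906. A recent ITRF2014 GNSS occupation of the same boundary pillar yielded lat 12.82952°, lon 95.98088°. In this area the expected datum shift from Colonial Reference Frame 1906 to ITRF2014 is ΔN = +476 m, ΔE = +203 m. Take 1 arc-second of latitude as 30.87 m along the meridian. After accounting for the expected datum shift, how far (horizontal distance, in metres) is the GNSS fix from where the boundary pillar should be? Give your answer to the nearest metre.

Observed coordinate differences: Δφ = +0.00422°, Δλ = +0.00168°.
Converting to metres (1° lat = 111132 m, cos φ = 0.975051): observed ΔN = 469.0 m, observed ΔE = 182.0 m.
Subtracting the expected shift leaves a residual of 469.0 − (476) = -7.0 m north and 182.0 − (203) = -21.0 m east.
Residual distance = √((-7.0)² + (-21.0)²) = 22.1 m.

22 m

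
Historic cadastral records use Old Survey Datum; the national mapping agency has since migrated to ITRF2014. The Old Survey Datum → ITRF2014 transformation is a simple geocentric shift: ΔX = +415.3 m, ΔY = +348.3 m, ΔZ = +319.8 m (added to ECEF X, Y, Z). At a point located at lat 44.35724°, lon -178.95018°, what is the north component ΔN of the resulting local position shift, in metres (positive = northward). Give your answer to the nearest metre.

ΔN = 523 m

The local north axis is (−sin φ cos λ, −sin φ sin λ, cos φ), giving ΔN = 290.300 + 4.461 + 228.655 = 523.42 m.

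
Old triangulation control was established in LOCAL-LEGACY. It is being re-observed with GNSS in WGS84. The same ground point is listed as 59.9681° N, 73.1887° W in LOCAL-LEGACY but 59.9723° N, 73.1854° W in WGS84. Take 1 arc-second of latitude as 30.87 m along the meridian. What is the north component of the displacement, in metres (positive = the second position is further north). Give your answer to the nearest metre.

ΔN = 467 m

Δφ = 59.9723° − 59.9681° = +0.0042°; Δλ = -73.1854° − -73.1887° = +0.0033°.
1° of latitude = 3600 × 30.87 = 111132 m.
ΔN = Δφ × 111132 = 466.8 m; ΔE = Δλ × 111132 × cos(59.9681°) = +0.0033 × 111132 × 0.500482 = 183.5 m.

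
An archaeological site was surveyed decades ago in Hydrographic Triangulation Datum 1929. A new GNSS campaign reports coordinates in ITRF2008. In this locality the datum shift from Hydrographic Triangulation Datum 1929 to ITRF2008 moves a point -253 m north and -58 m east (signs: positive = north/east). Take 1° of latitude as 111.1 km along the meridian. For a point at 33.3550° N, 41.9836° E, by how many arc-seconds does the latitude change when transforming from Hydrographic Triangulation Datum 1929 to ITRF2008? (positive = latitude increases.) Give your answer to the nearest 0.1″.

Δφ = -8.2″

1° of latitude = 111.1 km, so Δφ = -253.0 / 111100 = -0.0022772° = -8.198″.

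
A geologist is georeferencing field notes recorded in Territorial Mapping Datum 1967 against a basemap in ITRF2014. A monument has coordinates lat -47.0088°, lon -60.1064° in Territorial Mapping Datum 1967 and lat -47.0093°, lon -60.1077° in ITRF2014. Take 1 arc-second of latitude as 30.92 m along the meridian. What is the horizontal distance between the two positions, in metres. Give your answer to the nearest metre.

Δφ = -47.0093° − -47.0088° = -0.0005°; Δλ = -60.1077° − -60.1064° = -0.0013°.
1° of latitude = 3600 × 30.92 = 111312 m.
ΔN = Δφ × 111312 = -55.7 m; ΔE = Δλ × 111312 × cos(-47.0088°) = -0.0013 × 111312 × 0.681886 = -98.7 m.
Distance = √(ΔE² + ΔN²) = √((-98.7)² + (-55.7)²) = 113.3 m.

113 m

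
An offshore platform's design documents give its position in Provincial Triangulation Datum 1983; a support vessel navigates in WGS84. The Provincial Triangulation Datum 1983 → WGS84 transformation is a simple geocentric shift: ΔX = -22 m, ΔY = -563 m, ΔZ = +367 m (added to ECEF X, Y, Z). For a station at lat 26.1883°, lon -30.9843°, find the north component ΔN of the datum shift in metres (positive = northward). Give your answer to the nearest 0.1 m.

ΔN = 209.7 m

The local north axis is (−sin φ cos λ, −sin φ sin λ, cos φ), giving ΔN = 8.324 − 127.910 + 329.327 = 209.74 m.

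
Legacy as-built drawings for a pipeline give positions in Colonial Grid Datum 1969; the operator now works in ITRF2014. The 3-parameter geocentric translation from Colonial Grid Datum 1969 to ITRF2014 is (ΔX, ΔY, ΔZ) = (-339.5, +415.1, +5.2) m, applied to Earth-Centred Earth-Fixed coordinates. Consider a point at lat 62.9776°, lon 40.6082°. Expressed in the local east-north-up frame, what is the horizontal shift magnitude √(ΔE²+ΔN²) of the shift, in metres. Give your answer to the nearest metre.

At φ = 62.9776°, λ = 40.6082°: sin φ = 0.890829, cos φ = 0.454339, sin λ = 0.650883, cos λ = 0.759178.
ΔE = −sin λ·ΔX + cos λ·ΔY = −(0.650883)·(-339.5) + (0.759178)·(415.1) = 536.11 m.
ΔN = −sin φ cos λ·ΔX − sin φ sin λ·ΔY + cos φ·ΔZ = −(0.890829)(0.759178)(-339.5) − (0.890829)(0.650883)(415.1) + (0.454339)(5.2) = -8.72 m.
Horizontal magnitude = √(ΔE² + ΔN²) = √(536.11² + (-8.72)²) = 536.18 m.

536 m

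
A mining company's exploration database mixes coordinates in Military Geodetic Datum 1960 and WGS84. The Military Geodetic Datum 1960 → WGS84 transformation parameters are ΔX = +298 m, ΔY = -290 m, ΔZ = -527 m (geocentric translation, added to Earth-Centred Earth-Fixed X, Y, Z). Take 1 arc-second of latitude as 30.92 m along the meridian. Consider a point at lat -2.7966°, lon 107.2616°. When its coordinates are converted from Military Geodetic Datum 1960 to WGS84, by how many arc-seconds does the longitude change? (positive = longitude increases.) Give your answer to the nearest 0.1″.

Δλ = -6.4″

sin φ = -0.048790, cos φ = 0.998809, sin λ = 0.954960, cos λ = -0.296735.
East component: ΔE = −sin λ·ΔX + cos λ·ΔY = −(0.954960)(298) + (-0.296735)(-290) = -198.52 m.
1° of latitude spans 3600 × 30.92 = 111312 m; at latitude φ, 1° of longitude spans that × cos φ = 111179.4 m, so Δλ = -198.52 / 111179.4 × 3600 = -6.428″.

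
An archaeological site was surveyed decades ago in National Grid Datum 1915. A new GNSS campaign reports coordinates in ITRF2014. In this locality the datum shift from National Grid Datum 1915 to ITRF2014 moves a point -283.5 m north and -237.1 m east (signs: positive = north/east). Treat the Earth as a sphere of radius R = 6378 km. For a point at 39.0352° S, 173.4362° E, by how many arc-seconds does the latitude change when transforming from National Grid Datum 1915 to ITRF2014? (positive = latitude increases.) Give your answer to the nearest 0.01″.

Δφ = -9.17″

On a sphere of radius R, 1 rad of latitude = R, so Δφ = ΔN / R = -283.5 / 6378000 = -4.4450e-05 rad = -9.168″.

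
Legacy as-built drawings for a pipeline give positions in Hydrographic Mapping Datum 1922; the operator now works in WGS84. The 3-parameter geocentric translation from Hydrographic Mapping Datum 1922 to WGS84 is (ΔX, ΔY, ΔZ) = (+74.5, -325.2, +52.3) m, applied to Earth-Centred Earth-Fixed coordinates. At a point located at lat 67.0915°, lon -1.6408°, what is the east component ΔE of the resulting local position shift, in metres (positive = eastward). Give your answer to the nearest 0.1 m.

The local east axis at (φ, λ) is (−sin λ, cos λ, 0), so ΔE = −sin(-1.6408°)·74.5 + cos(-1.6408°)·(-325.2) = -322.93 m.

ΔE = -322.9 m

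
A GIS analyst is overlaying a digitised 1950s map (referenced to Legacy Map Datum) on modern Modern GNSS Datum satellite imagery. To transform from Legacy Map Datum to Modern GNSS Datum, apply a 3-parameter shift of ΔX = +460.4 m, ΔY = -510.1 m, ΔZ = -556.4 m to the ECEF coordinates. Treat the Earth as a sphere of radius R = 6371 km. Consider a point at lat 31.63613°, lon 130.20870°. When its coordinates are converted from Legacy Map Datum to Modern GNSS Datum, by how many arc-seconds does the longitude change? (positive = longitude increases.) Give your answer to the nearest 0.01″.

sin φ = 0.524523, cos φ = 0.851396, sin λ = 0.763698, cos λ = -0.645574.
East component: ΔE = −sin λ·ΔX + cos λ·ΔY = −(0.763698)(460.4) + (-0.645574)(-510.1) = -22.30 m.
1° of latitude spans πR/180 = 111195 m; at latitude φ, 1° of longitude spans that × cos φ = 94671.0 m, so Δλ = -22.30 / 94671.0 × 3600 = -0.848″.

Δλ = -0.85″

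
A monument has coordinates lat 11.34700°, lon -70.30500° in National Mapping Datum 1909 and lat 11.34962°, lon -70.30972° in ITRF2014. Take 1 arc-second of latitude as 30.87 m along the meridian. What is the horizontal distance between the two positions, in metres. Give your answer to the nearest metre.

591 m

Δφ = 11.34962° − 11.34700° = +0.00262°; Δλ = -70.30972° − -70.30500° = -0.00472°.
1° of latitude = 3600 × 30.87 = 111132 m.
ΔN = Δφ × 111132 = 291.2 m; ΔE = Δλ × 111132 × cos(11.34700°) = -0.00472 × 111132 × 0.980454 = -514.3 m.
Distance = √(ΔE² + ΔN²) = √((-514.3)² + 291.2²) = 591.0 m.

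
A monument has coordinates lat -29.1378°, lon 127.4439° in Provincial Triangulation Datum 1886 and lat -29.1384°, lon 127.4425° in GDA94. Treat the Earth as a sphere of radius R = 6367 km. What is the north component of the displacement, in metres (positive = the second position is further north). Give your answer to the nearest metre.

ΔN = -67 m

Δφ = -29.1384° − -29.1378° = -0.0006°; Δλ = 127.4425° − 127.4439° = -0.0014°.
1° along a meridian = πR/180 = 111125 m.
ΔN = Δφ × 111125 = -66.7 m; ΔE = Δλ × 111125 × cos(-29.1378°) = -0.0014 × 111125 × 0.873451 = -135.9 m.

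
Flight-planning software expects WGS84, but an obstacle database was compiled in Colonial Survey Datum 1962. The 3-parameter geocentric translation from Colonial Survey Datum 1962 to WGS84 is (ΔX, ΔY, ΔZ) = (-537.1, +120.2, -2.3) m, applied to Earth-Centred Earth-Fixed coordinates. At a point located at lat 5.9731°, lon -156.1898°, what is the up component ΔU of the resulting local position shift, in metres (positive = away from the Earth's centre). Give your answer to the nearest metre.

At φ = 5.9731°, λ = -156.1898°: sin φ = 0.104062, cos φ = 0.994571, sin λ = -0.403708, cos λ = -0.914888.
ΔU = cos φ cos λ·ΔX + cos φ sin λ·ΔY + sin φ·ΔZ = (0.994571)(-0.914888)(-537.1) + (0.994571)(-0.403708)(120.2) + (0.104062)(-2.3) = 440.22 m.

ΔU = 440 m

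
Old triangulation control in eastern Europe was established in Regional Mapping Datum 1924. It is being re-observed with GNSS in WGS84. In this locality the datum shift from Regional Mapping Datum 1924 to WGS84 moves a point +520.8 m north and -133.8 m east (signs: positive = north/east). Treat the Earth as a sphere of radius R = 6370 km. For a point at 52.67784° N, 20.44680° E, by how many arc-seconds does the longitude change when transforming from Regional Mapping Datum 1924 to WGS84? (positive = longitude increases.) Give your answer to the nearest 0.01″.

Δλ = -7.15″

At latitude 52.67784°, cos φ = 0.606296.
One radian of longitude at latitude φ spans R cos φ, so Δλ = ΔE / (R cos φ) = -133.8 / (6370000 × 0.606296) = -3.4644e-05 rad = -7.146″.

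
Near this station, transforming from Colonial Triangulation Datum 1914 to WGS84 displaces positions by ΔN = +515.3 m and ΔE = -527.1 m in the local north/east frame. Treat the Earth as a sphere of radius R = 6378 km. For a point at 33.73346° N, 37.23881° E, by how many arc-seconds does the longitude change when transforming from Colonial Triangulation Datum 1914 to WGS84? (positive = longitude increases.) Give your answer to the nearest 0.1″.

Δλ = -20.5″

At latitude 33.73346°, cos φ = 0.831630.
One radian of longitude at latitude φ spans R cos φ, so Δλ = ΔE / (R cos φ) = -527.1 / (6378000 × 0.831630) = -9.9375e-05 rad = -20.498″.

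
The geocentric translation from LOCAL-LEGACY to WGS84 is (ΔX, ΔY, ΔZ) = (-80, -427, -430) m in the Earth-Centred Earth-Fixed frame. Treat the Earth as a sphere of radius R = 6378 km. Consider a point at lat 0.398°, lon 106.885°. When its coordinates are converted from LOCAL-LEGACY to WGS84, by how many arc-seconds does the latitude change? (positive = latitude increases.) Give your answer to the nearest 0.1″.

Δφ = -13.8″

sin φ = 0.006946, cos φ = 0.999976, sin λ = 0.956890, cos λ = -0.290452.
North component: ΔN = −sin φ cos λ·ΔX − sin φ sin λ·ΔY + cos φ·ΔZ = −(0.006946)(-0.290452)(-80) − (0.006946)(0.956890)(-427) + (0.999976)(-430) = -427.31 m.
1° of latitude spans πR/180 = 111317 m, so Δφ = -427.31 / 111317 × 3600 = -13.819″.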